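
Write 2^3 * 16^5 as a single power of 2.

2^3 = 2^3; 16^5 = 2^20
Combine exponents: 2^23

2^23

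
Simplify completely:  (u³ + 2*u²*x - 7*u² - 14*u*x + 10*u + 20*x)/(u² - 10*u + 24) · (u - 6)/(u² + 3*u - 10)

(u² + 2*u*x - 5*u - 10*x)/(u² + u - 20)

Factor: u³ + 2*u²*x - 7*u² - 14*u*x + 10*u + 20*x = (u + 2*x)·(u - 5)·(u - 2);  u² - 10*u + 24 = (u - 4)·(u - 6);  u² + 3*u - 10 = (u - 2)·(u + 5)
Cancel the common factors (u - 2), (u - 6).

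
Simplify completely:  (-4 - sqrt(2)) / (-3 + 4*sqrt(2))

(-19*sqrt(2) - 20)/23

Multiply numerator and denominator by -4*sqrt(2) - 3.
Denominator becomes -23; numerator becomes 20 + 19*sqrt(2).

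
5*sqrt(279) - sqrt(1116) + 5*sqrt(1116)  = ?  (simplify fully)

39*sqrt(31)

5*sqrt(279) = 15*sqrt(31); sqrt(1116) = 6*sqrt(31); 5*sqrt(1116) = 30*sqrt(31)
Combine: (15 - 6 + 30)·sqrt(31) = 39*sqrt(31)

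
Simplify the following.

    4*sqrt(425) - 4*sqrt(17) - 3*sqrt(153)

4*sqrt(425) = 20*sqrt(17); 4*sqrt(17) = 4*sqrt(17); 3*sqrt(153) = 9*sqrt(17)
Combine: (20 - 4 - 9)·sqrt(17) = 7*sqrt(17)

7*sqrt(17)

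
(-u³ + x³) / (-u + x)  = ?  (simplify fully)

u² + u*x + x²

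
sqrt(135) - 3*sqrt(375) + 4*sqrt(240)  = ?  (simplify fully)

4*sqrt(15)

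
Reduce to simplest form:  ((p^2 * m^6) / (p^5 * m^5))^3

Inside the bracket: (p^-3) * m^1
Raise to the power 3: (p^-9) * m^3

m^3/p^9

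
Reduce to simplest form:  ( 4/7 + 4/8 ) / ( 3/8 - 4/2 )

Numerator: 4/7 + 4/8 = 15/14
Denominator: 3/8 - 4/2 = -13/8
Divide: (15/14) · (-8/13) = -60/91

-60/91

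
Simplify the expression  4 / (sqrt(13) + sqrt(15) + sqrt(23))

(-8*sqrt(4485) + 20*sqrt(23) + 84*sqrt(15) + 100*sqrt(13))/755

Group as (sqrt(15) + sqrt(23)) + sqrt(13); multiply by (sqrt(15) + sqrt(23)) - sqrt(13), then rationalise the remaining surd.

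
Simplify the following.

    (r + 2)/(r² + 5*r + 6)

Factor: r² + 5*r + 6 = (r + 3)·(r + 2)
Cancel the common factor (r + 2).

1/(r + 3)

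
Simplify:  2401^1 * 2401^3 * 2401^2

7^24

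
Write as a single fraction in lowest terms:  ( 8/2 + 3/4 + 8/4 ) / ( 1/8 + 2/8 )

18

Numerator: 8/2 + 3/4 + 8/4 = 27/4
Denominator: 1/8 + 2/8 = 3/8
Divide: (27/4) · (8/3) = 18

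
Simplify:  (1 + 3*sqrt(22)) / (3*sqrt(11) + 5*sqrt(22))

Multiply numerator and denominator by -3*sqrt(11) + 5*sqrt(22).
Denominator becomes 451; numerator becomes -99*sqrt(2) - 3*sqrt(11) + 5*sqrt(22) + 330.

(-99*sqrt(2) - 3*sqrt(11) + 5*sqrt(22) + 330)/451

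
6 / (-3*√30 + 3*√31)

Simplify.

Multiply numerator and denominator by 3*√30 + 3*√31.
Denominator becomes 9; numerator becomes 18*√30 + 18*√31.

2*√30 + 2*√31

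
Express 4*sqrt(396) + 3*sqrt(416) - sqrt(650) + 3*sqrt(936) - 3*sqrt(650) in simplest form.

10*sqrt(26) + 24*sqrt(11)

4*sqrt(396) = 24*sqrt(11); 3*sqrt(416) = 12*sqrt(26); sqrt(650) = 5*sqrt(26); 3*sqrt(936) = 18*sqrt(26); 3*sqrt(650) = 15*sqrt(26)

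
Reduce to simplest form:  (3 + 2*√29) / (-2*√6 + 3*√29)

(6*√6 + 9*√29 + 4*√174 + 174)/237

Multiply numerator and denominator by 2*√6 + 3*√29.
Denominator becomes 237; numerator becomes 6*√6 + 9*√29 + 4*√174 + 174.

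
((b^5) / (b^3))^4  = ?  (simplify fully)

Inside the bracket: b^2
Raise to the power 4: b^8

b^8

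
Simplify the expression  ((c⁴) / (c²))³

Inside the bracket: c²
Raise to the power 3: c⁶

c⁶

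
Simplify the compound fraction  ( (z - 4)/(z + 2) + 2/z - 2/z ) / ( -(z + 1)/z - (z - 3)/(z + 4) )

(-z**3 + 16*z)/(2*z**3 + 6*z**2 + 8*z + 8)

Numerator: (z - 4)/(z + 2) + 2/z - 2/z = (z - 4)/(z + 2)
Denominator: -(z + 1)/z - (z - 3)/(z + 4) = (-2*z**2 - 2*z - 4)/(z**2 + 4*z)
Divide: ((z - 4)/(z + 2)) · ((z**2 + 4*z)/(-2*z**2 - 2*z - 4)) = (-z**3 + 16*z)/(2*z**3 + 6*z**2 + 8*z + 8)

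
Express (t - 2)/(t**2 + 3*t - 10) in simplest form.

Factor: t**2 + 3*t - 10 = (t + 5)*(t - 2)
Cancel the common factor (t - 2).

1/(t + 5)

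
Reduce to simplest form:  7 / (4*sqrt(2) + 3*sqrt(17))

(-28*sqrt(2) + 21*sqrt(17))/121

Multiply numerator and denominator by -4*sqrt(2) + 3*sqrt(17).
Denominator becomes 121; numerator becomes -28*sqrt(2) + 21*sqrt(17).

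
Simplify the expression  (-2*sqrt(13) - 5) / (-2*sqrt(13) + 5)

Multiply numerator and denominator by 5 + 2*sqrt(13).
Denominator becomes -27; numerator becomes -77 - 20*sqrt(13).

(20*sqrt(13) + 77)/27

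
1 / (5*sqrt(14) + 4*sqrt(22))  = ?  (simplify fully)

Multiply numerator and denominator by -5*sqrt(14) + 4*sqrt(22).
Denominator becomes 2; numerator becomes -5*sqrt(14) + 4*sqrt(22).

(-5*sqrt(14) + 4*sqrt(22))/2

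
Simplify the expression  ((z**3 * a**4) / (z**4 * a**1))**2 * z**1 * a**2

Inside the bracket: (z**-1) * a**3
Raise to the power 2: (z**-2) * a**6
Multiply by z**1 * a**2: add exponents.

a**8/z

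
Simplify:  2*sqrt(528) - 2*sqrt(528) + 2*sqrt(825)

10*sqrt(33)

2*sqrt(528) = 8*sqrt(33); 2*sqrt(528) = 8*sqrt(33); 2*sqrt(825) = 10*sqrt(33)
Combine: (8 - 8 + 10)·sqrt(33) = 10*sqrt(33)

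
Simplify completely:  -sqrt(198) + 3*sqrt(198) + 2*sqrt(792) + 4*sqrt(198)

30*sqrt(22)

sqrt(198) = 3*sqrt(22); 3*sqrt(198) = 9*sqrt(22); 2*sqrt(792) = 12*sqrt(22); 4*sqrt(198) = 12*sqrt(22)
Combine: (-3 + 9 + 12 + 12)·sqrt(22) = 30*sqrt(22)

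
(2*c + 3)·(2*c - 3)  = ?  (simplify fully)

4*c² - 9

Product of conjugates: (P+Q)(P-Q) = P^2 - Q^2.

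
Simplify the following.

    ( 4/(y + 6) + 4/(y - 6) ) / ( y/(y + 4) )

(8*y + 32)/(y² - 36)

Numerator: 4/(y + 6) + 4/(y - 6) = 8*y/(y² - 36)
Denominator: y/(y + 4) = y/(y + 4)
Divide: (8*y/(y² - 36)) · ((y + 4)/y) = (8*y + 32)/(y² - 36)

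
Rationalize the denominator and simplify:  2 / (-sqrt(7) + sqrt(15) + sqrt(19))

Group as (sqrt(15) + sqrt(19)) - sqrt(7); multiply by (sqrt(15) + sqrt(19)) + sqrt(7), then rationalise the remaining surd.

(-54*sqrt(7) + 6*sqrt(19) + 22*sqrt(15) + 4*sqrt(1995))/411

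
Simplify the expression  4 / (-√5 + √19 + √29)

(-172*√5 - 20*√29 + 60*√19 + 8*√2755)/355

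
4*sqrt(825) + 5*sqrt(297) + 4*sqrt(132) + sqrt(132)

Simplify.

4*sqrt(825) = 20*sqrt(33); 5*sqrt(297) = 15*sqrt(33); 4*sqrt(132) = 8*sqrt(33); sqrt(132) = 2*sqrt(33)
Combine: (20 + 15 + 8 + 2)·sqrt(33) = 45*sqrt(33)

45*sqrt(33)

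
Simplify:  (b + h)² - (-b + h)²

4*b*h

Write as f(h,b) - f(h,-b) and expand.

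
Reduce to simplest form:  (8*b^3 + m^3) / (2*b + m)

4*b^2 - 2*b*m + m^2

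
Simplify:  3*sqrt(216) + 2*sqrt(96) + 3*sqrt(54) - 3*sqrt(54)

26*sqrt(6)

3*sqrt(216) = 18*sqrt(6); 2*sqrt(96) = 8*sqrt(6); 3*sqrt(54) = 9*sqrt(6); 3*sqrt(54) = 9*sqrt(6)
Combine: (18 + 8 + 9 - 9)·sqrt(6) = 26*sqrt(6)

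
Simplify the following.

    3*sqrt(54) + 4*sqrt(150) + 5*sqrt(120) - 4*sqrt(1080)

-14*sqrt(30) + 29*sqrt(6)

3*sqrt(54) = 9*sqrt(6); 4*sqrt(150) = 20*sqrt(6); 5*sqrt(120) = 10*sqrt(30); 4*sqrt(1080) = 24*sqrt(30)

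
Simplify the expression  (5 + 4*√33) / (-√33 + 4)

(-152 - 21*√33)/17

Multiply numerator and denominator by 4 + √33.
Denominator becomes -17; numerator becomes 21*√33 + 152.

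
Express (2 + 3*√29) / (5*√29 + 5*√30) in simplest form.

Multiply numerator and denominator by -5*√30 + 5*√29.
Denominator becomes -25; numerator becomes -15*√870 - 10*√30 + 10*√29 + 435.

(-87 - 2*√29 + 2*√30 + 3*√870)/5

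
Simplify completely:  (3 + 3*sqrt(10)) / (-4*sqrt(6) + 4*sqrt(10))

(3*sqrt(6) + 3*sqrt(10) + 6*sqrt(15) + 30)/16

Multiply numerator and denominator by 4*sqrt(6) + 4*sqrt(10).
Denominator becomes 64; numerator becomes 12*sqrt(6) + 12*sqrt(10) + 24*sqrt(15) + 120.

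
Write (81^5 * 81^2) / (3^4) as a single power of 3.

3^24

81^5 = 3^20; 81^2 = 3^8; 3^4 = 3^4
Combine exponents: 3^24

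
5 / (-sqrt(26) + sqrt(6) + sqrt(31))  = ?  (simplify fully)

Group as (sqrt(6) + sqrt(31)) - sqrt(26); multiply by (sqrt(6) + sqrt(31)) + sqrt(26), then rationalise the remaining surd.

(-55*sqrt(26) + 5*sqrt(31) + 255*sqrt(6) + 20*sqrt(1209))/623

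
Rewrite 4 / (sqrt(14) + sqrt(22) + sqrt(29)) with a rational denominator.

(-16*sqrt(2233) + 28*sqrt(29) + 84*sqrt(22) + 148*sqrt(14))/1183

Group as (sqrt(14) + sqrt(29)) + sqrt(22); multiply by (sqrt(14) + sqrt(29)) - sqrt(22), then rationalise the remaining surd.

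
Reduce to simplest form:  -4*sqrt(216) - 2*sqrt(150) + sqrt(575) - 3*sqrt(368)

-34*sqrt(6) - 7*sqrt(23)

4*sqrt(216) = 24*sqrt(6); 2*sqrt(150) = 10*sqrt(6); sqrt(575) = 5*sqrt(23); 3*sqrt(368) = 12*sqrt(23)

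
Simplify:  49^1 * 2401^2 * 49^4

49^1 = 7^2; 2401^2 = 7^8; 49^4 = 7^8
Combine exponents: 7^18

7^18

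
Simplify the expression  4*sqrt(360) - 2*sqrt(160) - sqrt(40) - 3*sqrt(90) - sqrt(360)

4*sqrt(360) = 24*sqrt(10); 2*sqrt(160) = 8*sqrt(10); sqrt(40) = 2*sqrt(10); 3*sqrt(90) = 9*sqrt(10); sqrt(360) = 6*sqrt(10)
Combine: (24 - 8 - 2 - 9 - 6)·sqrt(10) = -sqrt(10)

-sqrt(10)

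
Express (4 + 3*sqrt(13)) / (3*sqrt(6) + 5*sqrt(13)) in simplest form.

Multiply numerator and denominator by -3*sqrt(6) + 5*sqrt(13).
Denominator becomes 271; numerator becomes -9*sqrt(78) - 12*sqrt(6) + 20*sqrt(13) + 195.

(-9*sqrt(78) - 12*sqrt(6) + 20*sqrt(13) + 195)/271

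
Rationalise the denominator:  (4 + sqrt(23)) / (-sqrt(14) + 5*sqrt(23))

(4*sqrt(14) + sqrt(322) + 20*sqrt(23) + 115)/561

Multiply numerator and denominator by sqrt(14) + 5*sqrt(23).
Denominator becomes 561; numerator becomes 4*sqrt(14) + sqrt(322) + 20*sqrt(23) + 115.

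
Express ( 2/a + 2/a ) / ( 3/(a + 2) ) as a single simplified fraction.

(4*a + 8)/(3*a)

Numerator: 2/a + 2/a = 4/a
Denominator: 3/(a + 2) = 3/(a + 2)
Divide: (4/a) · (a/3 + 2/3) = (4*a + 8)/(3*a)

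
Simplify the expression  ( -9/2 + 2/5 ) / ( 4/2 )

Numerator: -9/2 + 2/5 = -41/10
Denominator: 4/2 = 2
Divide: (-41/10) · (1/2) = -41/20

-41/20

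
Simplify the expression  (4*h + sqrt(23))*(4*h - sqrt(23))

(4*h)^2 - (sqrt(23))^2 = 16*h^2 - 23.

16*h^2 - 23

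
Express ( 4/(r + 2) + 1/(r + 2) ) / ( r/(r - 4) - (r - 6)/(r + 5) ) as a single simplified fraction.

Numerator: 4/(r + 2) + 1/(r + 2) = 5/(r + 2)
Denominator: r/(r - 4) - (r - 6)/(r + 5) = (15*r - 24)/(r² + r - 20)
Divide: (5/(r + 2)) · ((r² + r - 20)/(15*r - 24)) = (5*r² + 5*r - 100)/(15*r² + 6*r - 48)

(5*r² + 5*r - 100)/(15*r² + 6*r - 48)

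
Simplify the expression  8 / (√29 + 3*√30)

(-8*√29 + 24*√30)/241

Multiply numerator and denominator by -3*√30 + √29.
Denominator becomes -241; numerator becomes -24*√30 + 8*√29.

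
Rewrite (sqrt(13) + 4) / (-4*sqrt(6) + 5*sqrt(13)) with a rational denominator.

(4*sqrt(78) + 16*sqrt(6) + 65 + 20*sqrt(13))/229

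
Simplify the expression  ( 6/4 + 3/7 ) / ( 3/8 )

Numerator: 6/4 + 3/7 = 27/14
Denominator: 3/8 = 3/8
Divide: (27/14) · (8/3) = 36/7

36/7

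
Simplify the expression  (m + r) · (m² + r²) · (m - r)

m⁴ - r⁴

Telescope via difference of squares: (m+r)(m-r) = m² - r², then repeat with the next factor.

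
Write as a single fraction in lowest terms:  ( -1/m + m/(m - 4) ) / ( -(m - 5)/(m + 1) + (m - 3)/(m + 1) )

Numerator: -1/m + m/(m - 4) = (m^2 - m + 4)/(m^2 - 4*m)
Denominator: -(m - 5)/(m + 1) + (m - 3)/(m + 1) = 2/(m + 1)
Divide: ((m^2 - m + 4)/(m^2 - 4*m)) · (m/2 + 1/2) = (m^3 + 3*m + 4)/(2*m^2 - 8*m)

(m^3 + 3*m + 4)/(2*m^2 - 8*m)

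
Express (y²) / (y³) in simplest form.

Quotient: (y^-1)

1/y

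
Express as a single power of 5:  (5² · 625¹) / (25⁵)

5^(-4)

5² = 5^2; 625¹ = 5^4; 25⁵ = 5^10
Combine exponents: 5^(-4)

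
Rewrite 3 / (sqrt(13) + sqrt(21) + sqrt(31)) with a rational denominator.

Group as (sqrt(21) + sqrt(31)) + sqrt(13); multiply by (sqrt(21) + sqrt(31)) - sqrt(13), then rationalise the remaining surd.

(-2*sqrt(8463) + 3*sqrt(31) + 23*sqrt(21) + 39*sqrt(13))/361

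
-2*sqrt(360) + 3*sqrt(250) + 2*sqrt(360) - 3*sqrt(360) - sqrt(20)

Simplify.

2*sqrt(360) = 12*sqrt(10); 3*sqrt(250) = 15*sqrt(10); 2*sqrt(360) = 12*sqrt(10); 3*sqrt(360) = 18*sqrt(10); sqrt(20) = 2*sqrt(5)

-3*sqrt(10) - 2*sqrt(5)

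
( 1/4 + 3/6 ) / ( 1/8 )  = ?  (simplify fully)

Numerator: 1/4 + 3/6 = 3/4
Denominator: 1/8 = 1/8
Divide: (3/4) · (8) = 6

6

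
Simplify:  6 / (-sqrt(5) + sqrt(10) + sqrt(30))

Group as (sqrt(10) + sqrt(30)) - sqrt(5); multiply by (sqrt(10) + sqrt(30)) + sqrt(5), then rationalise the remaining surd.

(-30*sqrt(10) - 24*sqrt(15) + 42*sqrt(5) + 18*sqrt(30))/5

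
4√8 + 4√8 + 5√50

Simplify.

41*√2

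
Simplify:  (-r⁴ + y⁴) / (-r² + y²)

Difference of fourth powers: factor out (-r² + y²).

r² + y²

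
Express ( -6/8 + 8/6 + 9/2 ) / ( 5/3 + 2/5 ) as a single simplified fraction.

305/124

Numerator: -6/8 + 8/6 + 9/2 = 61/12
Denominator: 5/3 + 2/5 = 31/15
Divide: (61/12) · (15/31) = 305/124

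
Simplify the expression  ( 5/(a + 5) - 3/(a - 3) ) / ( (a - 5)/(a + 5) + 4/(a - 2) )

Numerator: 5/(a + 5) - 3/(a - 3) = (2*a - 30)/(a² + 2*a - 15)
Denominator: (a - 5)/(a + 5) + 4/(a - 2) = (a² - 3*a + 30)/(a² + 3*a - 10)
Divide: ((2*a - 30)/(a² + 2*a - 15)) · ((a² + 3*a - 10)/(a² - 3*a + 30)) = (2*a² - 34*a + 60)/(a³ - 6*a² + 39*a - 90)

(2*a² - 34*a + 60)/(a³ - 6*a² + 39*a - 90)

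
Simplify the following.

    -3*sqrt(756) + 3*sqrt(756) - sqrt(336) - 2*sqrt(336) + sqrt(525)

-7*sqrt(21)

3*sqrt(756) = 18*sqrt(21); 3*sqrt(756) = 18*sqrt(21); sqrt(336) = 4*sqrt(21); 2*sqrt(336) = 8*sqrt(21); sqrt(525) = 5*sqrt(21)
Combine: (-18 + 18 - 4 - 8 + 5)·sqrt(21) = -7*sqrt(21)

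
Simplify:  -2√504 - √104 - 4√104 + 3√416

2√504 = 12*√14; √104 = 2*√26; 4√104 = 8*√26; 3√416 = 12*√26

-12*√14 + 2*√26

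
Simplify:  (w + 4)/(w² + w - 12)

1/(w - 3)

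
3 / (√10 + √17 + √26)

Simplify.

Group as (√17 + √26) + √10; multiply by (√17 + √26) - √10, then rationalise the remaining surd.

(-12*√1105 + 3*√26 + 57*√17 + 99*√10)/679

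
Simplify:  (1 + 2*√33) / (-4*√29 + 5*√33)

(4*√29 + 5*√33 + 8*√957 + 330)/361

Multiply numerator and denominator by 4*√29 + 5*√33.
Denominator becomes 361; numerator becomes 4*√29 + 5*√33 + 8*√957 + 330.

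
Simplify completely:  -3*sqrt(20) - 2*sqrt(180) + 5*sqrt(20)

-8*sqrt(5)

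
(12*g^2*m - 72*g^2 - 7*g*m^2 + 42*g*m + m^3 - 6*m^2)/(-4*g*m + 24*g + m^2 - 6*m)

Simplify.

-3*g + m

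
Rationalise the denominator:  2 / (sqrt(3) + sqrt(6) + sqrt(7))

Group as (sqrt(3) + sqrt(6)) + sqrt(7); multiply by (sqrt(3) + sqrt(6)) - sqrt(7), then rationalise the remaining surd.

(-3*sqrt(14) + sqrt(7) + 2*sqrt(6) + 5*sqrt(3))/17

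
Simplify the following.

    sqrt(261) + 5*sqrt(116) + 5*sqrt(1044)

sqrt(261) = 3*sqrt(29); 5*sqrt(116) = 10*sqrt(29); 5*sqrt(1044) = 30*sqrt(29)
Combine: (3 + 10 + 30)·sqrt(29) = 43*sqrt(29)

43*sqrt(29)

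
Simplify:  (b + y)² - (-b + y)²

Binomially expand both and collect terms in y, b.

4*b*y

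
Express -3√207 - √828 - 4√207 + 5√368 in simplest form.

-7*√23

3√207 = 9*√23; √828 = 6*√23; 4√207 = 12*√23; 5√368 = 20*√23
Combine: (-9 - 6 - 12 + 20)·√23 = -7*√23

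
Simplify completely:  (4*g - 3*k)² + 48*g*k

(4*g + 3*k)²

After expansion: 16*g² + 24*g*k + 9*k² — a perfect-square trinomial.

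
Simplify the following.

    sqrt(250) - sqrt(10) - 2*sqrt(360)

sqrt(250) = 5*sqrt(10); sqrt(10) = sqrt(10); 2*sqrt(360) = 12*sqrt(10)
Combine: (5 - 1 - 12)·sqrt(10) = -8*sqrt(10)

-8*sqrt(10)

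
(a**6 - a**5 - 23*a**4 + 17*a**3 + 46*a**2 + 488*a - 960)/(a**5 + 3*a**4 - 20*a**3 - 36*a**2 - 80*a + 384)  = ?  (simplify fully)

(a**2 + 2*a - 15)/(a + 6)

Factor: a**6 - a**5 - 23*a**4 + 17*a**3 + 46*a**2 + 488*a - 960 = (a**2 + 3*a + 8)*(a - 4)*(a - 3)*(a + 5)*(a - 2);  a**5 + 3*a**4 - 20*a**3 - 36*a**2 - 80*a + 384 = (a - 2)*(a + 6)*(a**2 + 3*a + 8)*(a - 4)
Cancel the common factors (a**2 + 3*a + 8), (a - 4), (a - 2).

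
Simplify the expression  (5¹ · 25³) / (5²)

5¹ = 5^1; 25³ = 5^6; 5² = 5^2
Combine exponents: 5^5

5^5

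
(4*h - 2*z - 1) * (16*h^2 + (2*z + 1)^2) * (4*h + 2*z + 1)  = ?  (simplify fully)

((4*h)+(2*z + 1))((4*h)-(2*z + 1)) = 16*h^2 - 4*z^2 - 4*z - 1; continue pairing.

256*h^4 - 16*z^4 - 32*z^3 - 24*z^2 - 8*z - 1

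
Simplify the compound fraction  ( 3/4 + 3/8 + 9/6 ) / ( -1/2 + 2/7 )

Numerator: 3/4 + 3/8 + 9/6 = 21/8
Denominator: -1/2 + 2/7 = -3/14
Divide: (21/8) · (-14/3) = -49/4

-49/4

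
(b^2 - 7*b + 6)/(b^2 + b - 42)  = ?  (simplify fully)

Factor: b^2 - 7*b + 6 = (b - 1)*(b - 6);  b^2 + b - 42 = (b + 7)*(b - 6)
Cancel the common factor (b - 6).

(b - 1)/(b + 7)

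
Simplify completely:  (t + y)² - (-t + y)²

Binomially expand both and collect terms in y, t.

4*t*y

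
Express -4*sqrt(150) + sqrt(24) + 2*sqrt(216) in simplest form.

-6*sqrt(6)

4*sqrt(150) = 20*sqrt(6); sqrt(24) = 2*sqrt(6); 2*sqrt(216) = 12*sqrt(6)
Combine: (-20 + 2 + 12)·sqrt(6) = -6*sqrt(6)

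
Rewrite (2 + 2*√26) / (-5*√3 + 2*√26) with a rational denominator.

Multiply numerator and denominator by 5*√3 + 2*√26.
Denominator becomes 29; numerator becomes 10*√3 + 4*√26 + 10*√78 + 104.

(10*√3 + 4*√26 + 10*√78 + 104)/29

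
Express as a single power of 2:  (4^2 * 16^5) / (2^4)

2^20

4^2 = 2^4; 16^5 = 2^20; 2^4 = 2^4
Combine exponents: 2^20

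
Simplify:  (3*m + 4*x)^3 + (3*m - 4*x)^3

Binomially expand both and collect terms in (3*m), (4*x).

54*m^3 + 288*m*x^2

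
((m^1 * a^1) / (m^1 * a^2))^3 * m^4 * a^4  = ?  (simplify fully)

Inside the bracket: (a^-1)
Raise to the power 3: (a^-3)
Multiply by m^4 * a^4: add exponents.

a*m^4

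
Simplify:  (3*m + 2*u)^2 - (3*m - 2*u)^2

24*m*u

Write as f((3*m),(2*u)) - f((3*m),-(2*u)) and expand.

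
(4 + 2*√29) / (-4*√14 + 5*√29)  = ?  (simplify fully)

(16*√14 + 20*√29 + 8*√406 + 290)/501

Multiply numerator and denominator by 4*√14 + 5*√29.
Denominator becomes 501; numerator becomes 16*√14 + 20*√29 + 8*√406 + 290.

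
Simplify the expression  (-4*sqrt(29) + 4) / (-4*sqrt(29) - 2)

(-6*sqrt(29) + 118)/115

Multiply numerator and denominator by -2 + 4*sqrt(29).
Denominator becomes -460; numerator becomes -472 + 24*sqrt(29).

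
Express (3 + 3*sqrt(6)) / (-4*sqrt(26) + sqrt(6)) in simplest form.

Multiply numerator and denominator by sqrt(6) + 4*sqrt(26).
Denominator becomes -410; numerator becomes 3*sqrt(6) + 18 + 12*sqrt(26) + 24*sqrt(39).

(-24*sqrt(39) - 12*sqrt(26) - 18 - 3*sqrt(6))/410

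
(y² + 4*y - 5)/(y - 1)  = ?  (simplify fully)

y + 5

Factor: y² + 4*y - 5 = (y - 1)·(y + 5)
Cancel the common factor (y - 1).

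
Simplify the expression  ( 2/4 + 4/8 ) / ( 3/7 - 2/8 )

28/5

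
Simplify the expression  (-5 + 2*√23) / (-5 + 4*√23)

Multiply numerator and denominator by -4*√23 - 5.
Denominator becomes -343; numerator becomes -159 + 10*√23.

(-10*√23 + 159)/343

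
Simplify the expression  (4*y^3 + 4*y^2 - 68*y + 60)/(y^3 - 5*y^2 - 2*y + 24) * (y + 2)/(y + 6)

Factor: 4*y^3 + 4*y^2 - 68*y + 60 = 4*(y - 3)*(y - 1)*(y + 5);  y^3 - 5*y^2 - 2*y + 24 = (y - 3)*(y + 2)*(y - 4)
Cancel the common factors (y - 3), (y + 2).

(4*y^2 + 16*y - 20)/(y^2 + 2*y - 24)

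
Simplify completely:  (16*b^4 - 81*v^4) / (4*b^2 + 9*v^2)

Difference of fourth powers: factor out (4*b^2 + 9*v^2).

4*b^2 - 9*v^2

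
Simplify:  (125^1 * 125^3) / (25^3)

125^1 = 5^3; 125^3 = 5^9; 25^3 = 5^6
Combine exponents: 5^6

5^6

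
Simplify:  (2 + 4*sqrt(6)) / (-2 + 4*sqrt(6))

(4*sqrt(6) + 25)/23

Multiply numerator and denominator by -4*sqrt(6) - 2.
Denominator becomes -92; numerator becomes -100 - 16*sqrt(6).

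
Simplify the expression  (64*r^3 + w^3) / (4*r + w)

16*r^2 - 4*r*w + w^2

(4*r)^3 + w^3 = (4*r + w)(16*r^2 - 4*r*w + w^2).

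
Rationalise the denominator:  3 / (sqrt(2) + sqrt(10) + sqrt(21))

Group as (sqrt(10) + sqrt(21)) + sqrt(2); multiply by (sqrt(10) + sqrt(21)) - sqrt(2), then rationalise the remaining surd.

-39*sqrt(10) - 87*sqrt(2) + 12*sqrt(105) + 27*sqrt(21)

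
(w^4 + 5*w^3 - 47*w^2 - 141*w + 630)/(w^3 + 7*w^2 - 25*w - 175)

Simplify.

(w^2 + 3*w - 18)/(w + 5)

Factor: w^4 + 5*w^3 - 47*w^2 - 141*w + 630 = (w - 3)*(w + 7)*(w - 5)*(w + 6);  w^3 + 7*w^2 - 25*w - 175 = (w + 5)*(w + 7)*(w - 5)
Cancel the common factors (w + 7), (w - 5).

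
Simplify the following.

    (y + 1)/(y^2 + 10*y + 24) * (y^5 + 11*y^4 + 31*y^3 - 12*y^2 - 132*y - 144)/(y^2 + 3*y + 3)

Factor: y^2 + 10*y + 24 = (y + 4)*(y + 6);  y^5 + 11*y^4 + 31*y^3 - 12*y^2 - 132*y - 144 = (y + 4)*(y - 2)*(y^2 + 3*y + 3)*(y + 6)
Cancel the common factors (y^2 + 3*y + 3), (y + 6), (y + 4).

y^2 - y - 2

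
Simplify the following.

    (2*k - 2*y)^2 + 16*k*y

4*(k + y)^2

Expanding gives 4*k^2 + 8*k*y + 4*y^2, a perfect square.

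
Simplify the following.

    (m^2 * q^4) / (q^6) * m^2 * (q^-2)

m^4/q^4

Quotient: m^2 * (q^-2)
Multiply by m^2 * (q^-2): add exponents.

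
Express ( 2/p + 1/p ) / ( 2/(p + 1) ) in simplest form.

(3*p + 3)/(2*p)

Numerator: 2/p + 1/p = 3/p
Denominator: 2/(p + 1) = 2/(p + 1)
Divide: (3/p) · (p/2 + 1/2) = (3*p + 3)/(2*p)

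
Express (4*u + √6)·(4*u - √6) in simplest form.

Product of conjugates: (P+Q)(P-Q) = P^2 - Q^2.

16*u² - 6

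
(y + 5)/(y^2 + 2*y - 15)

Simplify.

Factor: y^2 + 2*y - 15 = (y - 3)*(y + 5)
Cancel the common factor (y + 5).

1/(y - 3)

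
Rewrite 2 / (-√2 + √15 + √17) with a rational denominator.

Group as (√15 + √17) - √2; multiply by (√15 + √17) + √2, then rationalise the remaining surd.

(-15*√2 + 2*√15 + √510)/30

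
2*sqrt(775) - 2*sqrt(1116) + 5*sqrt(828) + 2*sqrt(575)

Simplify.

2*sqrt(775) = 10*sqrt(31); 2*sqrt(1116) = 12*sqrt(31); 5*sqrt(828) = 30*sqrt(23); 2*sqrt(575) = 10*sqrt(23)

-2*sqrt(31) + 40*sqrt(23)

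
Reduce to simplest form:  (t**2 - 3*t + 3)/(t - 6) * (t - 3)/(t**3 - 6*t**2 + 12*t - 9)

1/(t - 6)

Factor: t**3 - 6*t**2 + 12*t - 9 = (t - 3)*(t**2 - 3*t + 3)
Cancel the common factors (t**2 - 3*t + 3), (t - 3).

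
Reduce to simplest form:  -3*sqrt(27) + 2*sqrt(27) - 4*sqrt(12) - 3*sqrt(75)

-26*sqrt(3)

3*sqrt(27) = 9*sqrt(3); 2*sqrt(27) = 6*sqrt(3); 4*sqrt(12) = 8*sqrt(3); 3*sqrt(75) = 15*sqrt(3)
Combine: (-9 + 6 - 8 - 15)·sqrt(3) = -26*sqrt(3)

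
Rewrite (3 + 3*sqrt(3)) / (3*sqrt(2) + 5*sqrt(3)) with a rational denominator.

(-3*sqrt(6) - 3*sqrt(2) + 5*sqrt(3) + 15)/19

Multiply numerator and denominator by -3*sqrt(2) + 5*sqrt(3).
Denominator becomes 57; numerator becomes -9*sqrt(6) - 9*sqrt(2) + 15*sqrt(3) + 45.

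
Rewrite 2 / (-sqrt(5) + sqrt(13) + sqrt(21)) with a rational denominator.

(-58*sqrt(5) - 6*sqrt(21) + 26*sqrt(13) + 4*sqrt(1365))/251

Group as (sqrt(13) + sqrt(21)) - sqrt(5); multiply by (sqrt(13) + sqrt(21)) + sqrt(5), then rationalise the remaining surd.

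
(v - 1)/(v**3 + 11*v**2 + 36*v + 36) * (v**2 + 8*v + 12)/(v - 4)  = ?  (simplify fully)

(v - 1)/(v**2 - v - 12)

Factor: v**3 + 11*v**2 + 36*v + 36 = (v + 2)*(v + 3)*(v + 6);  v**2 + 8*v + 12 = (v + 6)*(v + 2)
Cancel the common factors (v + 6), (v + 2).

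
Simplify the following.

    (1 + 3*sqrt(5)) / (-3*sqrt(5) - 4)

Multiply numerator and denominator by -4 + 3*sqrt(5).
Denominator becomes -29; numerator becomes -9*sqrt(5) + 41.

(-41 + 9*sqrt(5))/29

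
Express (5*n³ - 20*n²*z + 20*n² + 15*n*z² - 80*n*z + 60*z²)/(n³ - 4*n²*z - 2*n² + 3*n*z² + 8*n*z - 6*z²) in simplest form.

Factor: 5*n³ - 20*n²*z + 20*n² + 15*n*z² - 80*n*z + 60*z² = 5·(n + 4)·(n - z)·(n - 3*z);  n³ - 4*n²*z - 2*n² + 3*n*z² + 8*n*z - 6*z² = (n - 3*z)·(n - z)·(n - 2)
Cancel the common factors (n - z), (n - 3*z).

(5*n + 20)/(n - 2)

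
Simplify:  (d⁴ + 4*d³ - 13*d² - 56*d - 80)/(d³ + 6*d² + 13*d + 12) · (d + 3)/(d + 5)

d - 4

Factor: d⁴ + 4*d³ - 13*d² - 56*d - 80 = (d - 4)·(d + 5)·(d² + 3*d + 4);  d³ + 6*d² + 13*d + 12 = (d² + 3*d + 4)·(d + 3)
Cancel the common factors (d² + 3*d + 4), (d + 5), (d + 3).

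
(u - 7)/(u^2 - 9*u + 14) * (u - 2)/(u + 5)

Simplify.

1/(u + 5)

Factor: u^2 - 9*u + 14 = (u - 2)*(u - 7)
Cancel the common factors (u - 2), (u - 7).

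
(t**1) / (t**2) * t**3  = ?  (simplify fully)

Quotient: (t**-1)
Multiply by t**3: add exponents.

t**2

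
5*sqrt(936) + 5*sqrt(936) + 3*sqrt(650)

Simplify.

75*sqrt(26)

5*sqrt(936) = 30*sqrt(26); 5*sqrt(936) = 30*sqrt(26); 3*sqrt(650) = 15*sqrt(26)
Combine: (30 + 30 + 15)·sqrt(26) = 75*sqrt(26)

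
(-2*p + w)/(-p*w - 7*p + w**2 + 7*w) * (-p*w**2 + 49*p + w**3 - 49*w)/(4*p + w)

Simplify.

(-2*p*w + 14*p + w**2 - 7*w)/(4*p + w)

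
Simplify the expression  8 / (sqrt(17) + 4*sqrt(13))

(-8*sqrt(17) + 32*sqrt(13))/191

Multiply numerator and denominator by -sqrt(17) + 4*sqrt(13).
Denominator becomes 191; numerator becomes -8*sqrt(17) + 32*sqrt(13).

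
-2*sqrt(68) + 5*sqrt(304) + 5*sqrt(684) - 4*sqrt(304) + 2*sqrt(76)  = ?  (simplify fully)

2*sqrt(68) = 4*sqrt(17); 5*sqrt(304) = 20*sqrt(19); 5*sqrt(684) = 30*sqrt(19); 4*sqrt(304) = 16*sqrt(19); 2*sqrt(76) = 4*sqrt(19)

-4*sqrt(17) + 38*sqrt(19)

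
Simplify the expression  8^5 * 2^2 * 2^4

2^21

8^5 = 2^15; 2^2 = 2^2; 2^4 = 2^4
Combine exponents: 2^21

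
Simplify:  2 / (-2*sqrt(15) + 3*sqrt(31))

Multiply numerator and denominator by 2*sqrt(15) + 3*sqrt(31).
Denominator becomes 219; numerator becomes 4*sqrt(15) + 6*sqrt(31).

(4*sqrt(15) + 6*sqrt(31))/219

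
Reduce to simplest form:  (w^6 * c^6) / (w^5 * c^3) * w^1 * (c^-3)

Quotient: w^1 * c^3
Multiply by w^1 * (c^-3): add exponents.

w^2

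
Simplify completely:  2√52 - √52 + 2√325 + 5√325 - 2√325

2√52 = 4*√13; √52 = 2*√13; 2√325 = 10*√13; 5√325 = 25*√13; 2√325 = 10*√13
Combine: (4 - 2 + 10 + 25 - 10)·√13 = 27*√13

27*√13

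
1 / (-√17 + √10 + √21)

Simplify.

Group as (√10 + √21) - √17; multiply by (√10 + √21) + √17, then rationalise the remaining surd.

(-7*√17 + 3*√21 + 14*√10 + √3570)/322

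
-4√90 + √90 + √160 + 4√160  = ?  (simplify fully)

11*√10

4√90 = 12*√10; √90 = 3*√10; √160 = 4*√10; 4√160 = 16*√10
Combine: (-12 + 3 + 4 + 16)·√10 = 11*√10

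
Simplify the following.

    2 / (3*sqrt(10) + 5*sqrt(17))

(-6*sqrt(10) + 10*sqrt(17))/335

Multiply numerator and denominator by -5*sqrt(17) + 3*sqrt(10).
Denominator becomes -335; numerator becomes -10*sqrt(17) + 6*sqrt(10).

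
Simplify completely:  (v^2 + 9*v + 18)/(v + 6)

Factor: v^2 + 9*v + 18 = (v + 3)*(v + 6)
Cancel the common factor (v + 6).

v + 3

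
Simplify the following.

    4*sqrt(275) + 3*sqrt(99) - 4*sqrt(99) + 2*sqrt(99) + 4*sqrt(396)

47*sqrt(11)

4*sqrt(275) = 20*sqrt(11); 3*sqrt(99) = 9*sqrt(11); 4*sqrt(99) = 12*sqrt(11); 2*sqrt(99) = 6*sqrt(11); 4*sqrt(396) = 24*sqrt(11)
Combine: (20 + 9 - 12 + 6 + 24)·sqrt(11) = 47*sqrt(11)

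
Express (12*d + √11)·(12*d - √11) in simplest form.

144*d² - 11

Difference of squares with P = 12*d, Q = √11.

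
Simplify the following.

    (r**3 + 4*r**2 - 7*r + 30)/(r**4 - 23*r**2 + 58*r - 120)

Factor: r**3 + 4*r**2 - 7*r + 30 = (r + 6)*(r**2 - 2*r + 5);  r**4 - 23*r**2 + 58*r - 120 = (r**2 - 2*r + 5)*(r - 4)*(r + 6)
Cancel the common factors (r**2 - 2*r + 5), (r + 6).

1/(r - 4)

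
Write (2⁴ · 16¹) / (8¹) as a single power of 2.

2⁴ = 2^4; 16¹ = 2^4; 8¹ = 2^3
Combine exponents: 2^5

2^5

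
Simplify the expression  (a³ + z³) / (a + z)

Factor as (a+b)(a^2-ab+b^2) with a=z, b=a.

a² - a*z + z²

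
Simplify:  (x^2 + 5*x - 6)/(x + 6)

x - 1

Factor: x^2 + 5*x - 6 = (x - 1)*(x + 6)
Cancel the common factor (x + 6).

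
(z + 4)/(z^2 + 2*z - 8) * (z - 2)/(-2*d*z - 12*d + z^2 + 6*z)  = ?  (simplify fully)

1/(-2*d*z - 12*d + z^2 + 6*z)

Factor: z^2 + 2*z - 8 = (z + 4)*(z - 2);  -2*d*z - 12*d + z^2 + 6*z = (-2*d + z)*(z + 6)
Cancel the common factors (z - 2), (z + 4).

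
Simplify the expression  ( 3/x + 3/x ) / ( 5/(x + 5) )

(6*x + 30)/(5*x)

Numerator: 3/x + 3/x = 6/x
Denominator: 5/(x + 5) = 5/(x + 5)
Divide: (6/x) · (x/5 + 1) = (6*x + 30)/(5*x)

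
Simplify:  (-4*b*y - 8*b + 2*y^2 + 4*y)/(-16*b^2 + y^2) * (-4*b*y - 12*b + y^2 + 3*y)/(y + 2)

(-4*b*y - 12*b + 2*y^2 + 6*y)/(4*b + y)

Factor: -4*b*y - 8*b + 2*y^2 + 4*y = 2*(-2*b + y)*(y + 2);  -16*b^2 + y^2 = (4*b + y)*(-4*b + y);  -4*b*y - 12*b + y^2 + 3*y = (y + 3)*(-4*b + y)
Cancel the common factors (-4*b + y), (y + 2).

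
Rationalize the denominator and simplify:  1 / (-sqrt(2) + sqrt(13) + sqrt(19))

(-15*sqrt(2) - 2*sqrt(19) + 4*sqrt(13) + sqrt(494))/44

Group as (sqrt(13) + sqrt(19)) - sqrt(2); multiply by (sqrt(13) + sqrt(19)) + sqrt(2), then rationalise the remaining surd.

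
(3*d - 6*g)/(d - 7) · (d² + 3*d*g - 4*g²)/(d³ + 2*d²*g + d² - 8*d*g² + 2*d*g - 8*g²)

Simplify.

Factor: 3*d - 6*g = 3·(d - 2*g);  d² + 3*d*g - 4*g² = (d - g)·(d + 4*g);  d³ + 2*d²*g + d² - 8*d*g² + 2*d*g - 8*g² = (d - 2*g)·(d + 1)·(d + 4*g)
Cancel the common factors (d - 2*g), (d + 4*g).

(3*d - 3*g)/(d² - 6*d - 7)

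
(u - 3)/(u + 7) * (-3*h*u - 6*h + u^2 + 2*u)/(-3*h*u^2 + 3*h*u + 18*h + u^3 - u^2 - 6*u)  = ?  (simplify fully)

Factor: -3*h*u - 6*h + u^2 + 2*u = (-3*h + u)*(u + 2);  -3*h*u^2 + 3*h*u + 18*h + u^3 - u^2 - 6*u = (u + 2)*(-3*h + u)*(u - 3)
Cancel the common factors (u - 3), (u + 2), (-3*h + u).

1/(u + 7)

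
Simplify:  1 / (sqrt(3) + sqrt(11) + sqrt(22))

(-11*sqrt(6) - 4*sqrt(22) + 7*sqrt(11) + 15*sqrt(3))/34

Group as (sqrt(3) + sqrt(11)) + sqrt(22); multiply by (sqrt(3) + sqrt(11)) - sqrt(22), then rationalise the remaining surd.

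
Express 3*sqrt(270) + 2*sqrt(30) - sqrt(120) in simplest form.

9*sqrt(30)

3*sqrt(270) = 9*sqrt(30); 2*sqrt(30) = 2*sqrt(30); sqrt(120) = 2*sqrt(30)
Combine: (9 + 2 - 2)·sqrt(30) = 9*sqrt(30)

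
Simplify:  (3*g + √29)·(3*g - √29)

Difference of squares with P = 3*g, Q = √29.

9*g² - 29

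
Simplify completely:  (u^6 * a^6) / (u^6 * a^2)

a^4

Quotient: a^4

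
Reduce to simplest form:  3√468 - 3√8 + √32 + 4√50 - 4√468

3√468 = 18*√13; 3√8 = 6*√2; √32 = 4*√2; 4√50 = 20*√2; 4√468 = 24*√13

-6*√13 + 18*√2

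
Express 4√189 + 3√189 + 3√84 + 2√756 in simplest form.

39*√21

4√189 = 12*√21; 3√189 = 9*√21; 3√84 = 6*√21; 2√756 = 12*√21
Combine: (12 + 9 + 6 + 12)·√21 = 39*√21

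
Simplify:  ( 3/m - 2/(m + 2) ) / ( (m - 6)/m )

(m + 6)/(m**2 - 4*m - 12)

Numerator: 3/m - 2/(m + 2) = (m + 6)/(m**2 + 2*m)
Denominator: (m - 6)/m = (m - 6)/m
Divide: ((m + 6)/(m**2 + 2*m)) · (m/(m - 6)) = (m + 6)/(m**2 - 4*m - 12)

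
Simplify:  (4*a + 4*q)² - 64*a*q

After expansion: 16*a² - 32*a*q + 16*q² — a perfect-square trinomial.

16*(a - q)²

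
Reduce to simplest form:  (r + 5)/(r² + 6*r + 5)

Factor: r² + 6*r + 5 = (r + 5)·(r + 1)
Cancel the common factor (r + 5).

1/(r + 1)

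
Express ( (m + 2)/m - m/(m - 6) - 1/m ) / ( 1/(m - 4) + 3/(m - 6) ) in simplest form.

Numerator: (m + 2)/m - m/(m - 6) - 1/m = (-5*m - 6)/(m² - 6*m)
Denominator: 1/(m - 4) + 3/(m - 6) = (4*m - 18)/(m² - 10*m + 24)
Divide: ((-5*m - 6)/(m² - 6*m)) · ((m² - 10*m + 24)/(4*m - 18)) = (-5*m² + 14*m + 24)/(4*m² - 18*m)

(-5*m² + 14*m + 24)/(4*m² - 18*m)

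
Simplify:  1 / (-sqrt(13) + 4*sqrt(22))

(sqrt(13) + 4*sqrt(22))/339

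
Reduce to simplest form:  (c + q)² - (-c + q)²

Write as f(q,c) - f(q,-c) and expand.

4*c*q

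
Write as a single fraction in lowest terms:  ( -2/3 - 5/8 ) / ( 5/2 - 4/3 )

-31/28

Numerator: -2/3 - 5/8 = -31/24
Denominator: 5/2 - 4/3 = 7/6
Divide: (-31/24) · (6/7) = -31/28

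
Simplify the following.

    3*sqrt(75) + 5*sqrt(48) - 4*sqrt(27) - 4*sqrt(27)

11*sqrt(3)

3*sqrt(75) = 15*sqrt(3); 5*sqrt(48) = 20*sqrt(3); 4*sqrt(27) = 12*sqrt(3); 4*sqrt(27) = 12*sqrt(3)
Combine: (15 + 20 - 12 - 12)·sqrt(3) = 11*sqrt(3)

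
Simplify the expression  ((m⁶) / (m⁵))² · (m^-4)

Inside the bracket: m¹
Raise to the power 2: m²
Multiply by (m^-4): add exponents.

m^(-2)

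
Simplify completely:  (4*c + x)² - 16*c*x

(4*c - x)²

Expanding gives 16*c² - 8*c*x + x², a perfect square.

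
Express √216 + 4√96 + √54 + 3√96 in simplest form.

√216 = 6*√6; 4√96 = 16*√6; √54 = 3*√6; 3√96 = 12*√6
Combine: (6 + 16 + 3 + 12)·√6 = 37*√6

37*√6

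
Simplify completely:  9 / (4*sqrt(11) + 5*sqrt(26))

Multiply numerator and denominator by -5*sqrt(26) + 4*sqrt(11).
Denominator becomes -474; numerator becomes -45*sqrt(26) + 36*sqrt(11).

(-12*sqrt(11) + 15*sqrt(26))/158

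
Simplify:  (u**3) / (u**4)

1/u

Quotient: (u**-1)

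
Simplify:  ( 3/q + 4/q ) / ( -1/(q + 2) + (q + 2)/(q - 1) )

Numerator: 3/q + 4/q = 7/q
Denominator: -1/(q + 2) + (q + 2)/(q - 1) = (q² + 3*q + 5)/(q² + q - 2)
Divide: (7/q) · ((q² + q - 2)/(q² + 3*q + 5)) = (7*q² + 7*q - 14)/(q³ + 3*q² + 5*q)

(7*q² + 7*q - 14)/(q³ + 3*q² + 5*q)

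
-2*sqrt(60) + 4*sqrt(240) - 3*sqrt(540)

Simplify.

-6*sqrt(15)

2*sqrt(60) = 4*sqrt(15); 4*sqrt(240) = 16*sqrt(15); 3*sqrt(540) = 18*sqrt(15)
Combine: (-4 + 16 - 18)·sqrt(15) = -6*sqrt(15)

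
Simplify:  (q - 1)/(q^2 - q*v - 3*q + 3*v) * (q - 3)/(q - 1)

1/(q - v)

Factor: q^2 - q*v - 3*q + 3*v = (q - v)*(q - 3)
Cancel the common factors (q - 3), (q - 1).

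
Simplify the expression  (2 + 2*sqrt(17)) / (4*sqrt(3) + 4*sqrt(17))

(-sqrt(51) - sqrt(3) + sqrt(17) + 17)/28

Multiply numerator and denominator by -4*sqrt(3) + 4*sqrt(17).
Denominator becomes 224; numerator becomes -8*sqrt(51) - 8*sqrt(3) + 8*sqrt(17) + 136.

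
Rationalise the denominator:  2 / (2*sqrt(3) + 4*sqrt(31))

(-sqrt(3) + 2*sqrt(31))/121

Multiply numerator and denominator by -2*sqrt(3) + 4*sqrt(31).
Denominator becomes 484; numerator becomes -4*sqrt(3) + 8*sqrt(31).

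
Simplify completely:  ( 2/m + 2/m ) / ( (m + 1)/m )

Numerator: 2/m + 2/m = 4/m
Denominator: (m + 1)/m = (m + 1)/m
Divide: (4/m) · (m/(m + 1)) = 4/(m + 1)

4/(m + 1)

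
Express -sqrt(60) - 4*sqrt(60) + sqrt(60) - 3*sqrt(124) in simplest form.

sqrt(60) = 2*sqrt(15); 4*sqrt(60) = 8*sqrt(15); sqrt(60) = 2*sqrt(15); 3*sqrt(124) = 6*sqrt(31)

-6*sqrt(31) - 8*sqrt(15)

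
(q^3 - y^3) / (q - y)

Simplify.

q^2 + q*y + y^2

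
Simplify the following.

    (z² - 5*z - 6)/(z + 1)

Factor: z² - 5*z - 6 = (z - 6)·(z + 1)
Cancel the common factor (z + 1).

z - 6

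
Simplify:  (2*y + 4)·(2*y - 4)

Product of conjugates: (P+Q)(P-Q) = P^2 - Q^2.

4*y² - 16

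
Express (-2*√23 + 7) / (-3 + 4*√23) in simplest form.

(-163 + 22*√23)/359

Multiply numerator and denominator by -4*√23 - 3.
Denominator becomes -359; numerator becomes -22*√23 + 163.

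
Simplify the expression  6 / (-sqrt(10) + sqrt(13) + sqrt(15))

Group as (sqrt(13) + sqrt(15)) - sqrt(10); multiply by (sqrt(13) + sqrt(15)) + sqrt(10), then rationalise the remaining surd.

(-9*sqrt(10) + 4*sqrt(15) + 6*sqrt(13) + 5*sqrt(78))/38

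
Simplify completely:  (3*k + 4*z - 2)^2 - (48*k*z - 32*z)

(-3*k + 4*z + 2)^2

Expand the square and combine the (48*k*z - 32*z) term.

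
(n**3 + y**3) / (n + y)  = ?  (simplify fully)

Apply the sum-of-cubes factorisation and cancel (n + y).

n**2 - n*y + y**2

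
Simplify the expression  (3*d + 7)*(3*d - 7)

9*d^2 - 49

Product of conjugates: (P+Q)(P-Q) = P^2 - Q^2.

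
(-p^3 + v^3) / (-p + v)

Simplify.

p^2 + p*v + v^2

Factor as (a-b)(a^2+ab+b^2) with a=v, b=p.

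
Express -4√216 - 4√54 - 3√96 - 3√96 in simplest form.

-60*√6

4√216 = 24*√6; 4√54 = 12*√6; 3√96 = 12*√6; 3√96 = 12*√6
Combine: (-24 - 12 - 12 - 12)·√6 = -60*√6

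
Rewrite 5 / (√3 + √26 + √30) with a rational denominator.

(-60*√65 - 5*√30 + 35*√26 + 265*√3)/311

Group as (√26 + √30) + √3; multiply by (√26 + √30) - √3, then rationalise the remaining surd.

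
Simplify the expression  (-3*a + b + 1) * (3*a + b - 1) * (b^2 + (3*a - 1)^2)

-81*a^4 + 108*a^3 - 54*a^2 + 12*a + b^4 - 1

Telescope via difference of squares: (b+(3*a - 1))(b-(3*a - 1)) = -9*a^2 + 6*a + b^2 - 1, then repeat with the next factor.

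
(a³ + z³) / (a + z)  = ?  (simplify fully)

a² - a*z + z²

Factor as (a+b)(a^2-ab+b^2) with a=z, b=a.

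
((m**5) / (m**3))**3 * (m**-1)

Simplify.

m**5

Inside the bracket: m**2
Raise to the power 3: m**6
Multiply by (m**-1): add exponents.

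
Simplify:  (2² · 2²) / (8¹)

2² = 2^2; 2² = 2^2; 8¹ = 2^3
Combine exponents: 2^1

2^1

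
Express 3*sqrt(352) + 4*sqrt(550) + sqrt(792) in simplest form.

38*sqrt(22)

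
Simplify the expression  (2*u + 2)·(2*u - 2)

(2*u)^2 - (2)^2 = 4*u² - 4.

4*u² - 4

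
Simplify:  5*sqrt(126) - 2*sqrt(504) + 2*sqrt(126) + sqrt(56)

5*sqrt(126) = 15*sqrt(14); 2*sqrt(504) = 12*sqrt(14); 2*sqrt(126) = 6*sqrt(14); sqrt(56) = 2*sqrt(14)
Combine: (15 - 12 + 6 + 2)·sqrt(14) = 11*sqrt(14)

11*sqrt(14)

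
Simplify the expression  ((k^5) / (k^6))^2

Inside the bracket: (k^-1)
Raise to the power 2: (k^-2)

k^(-2)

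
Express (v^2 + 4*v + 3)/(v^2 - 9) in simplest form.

Factor: v^2 + 4*v + 3 = (v + 1)*(v + 3);  v^2 - 9 = (v + 3)*(v - 3)
Cancel the common factor (v + 3).

(v + 1)/(v - 3)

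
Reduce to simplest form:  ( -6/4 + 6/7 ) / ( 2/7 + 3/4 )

-18/29

Numerator: -6/4 + 6/7 = -9/14
Denominator: 2/7 + 3/4 = 29/28
Divide: (-9/14) · (28/29) = -18/29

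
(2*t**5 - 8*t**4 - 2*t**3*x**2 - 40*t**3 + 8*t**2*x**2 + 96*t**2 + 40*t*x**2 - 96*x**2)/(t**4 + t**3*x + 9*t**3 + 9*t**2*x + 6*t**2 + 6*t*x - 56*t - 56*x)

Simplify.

(2*t**2 - 2*t*x - 12*t + 12*x)/(t + 7)

Factor: 2*t**5 - 8*t**4 - 2*t**3*x**2 - 40*t**3 + 8*t**2*x**2 + 96*t**2 + 40*t*x**2 - 96*x**2 = 2*(t - x)*(t - 6)*(t - 2)*(t + x)*(t + 4);  t**4 + t**3*x + 9*t**3 + 9*t**2*x + 6*t**2 + 6*t*x - 56*t - 56*x = (t + 4)*(t + x)*(t + 7)*(t - 2)
Cancel the common factors (t - 2), (t + x), (t + 4).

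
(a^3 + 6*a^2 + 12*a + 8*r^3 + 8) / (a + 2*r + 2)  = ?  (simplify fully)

a^2 - 2*a*r + 4*a + 4*r^2 - 4*r + 4

(2*r)^3 + (a + 2)^3 = (a + 2*r + 2)(a^2 - 2*a*r + 4*a + 4*r^2 - 4*r + 4).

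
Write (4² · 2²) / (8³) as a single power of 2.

4² = 2^4; 2² = 2^2; 8³ = 2^9
Combine exponents: 2^(-3)

2^(-3)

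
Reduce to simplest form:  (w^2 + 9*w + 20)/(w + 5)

w + 4

Factor: w^2 + 9*w + 20 = (w + 4)*(w + 5)
Cancel the common factor (w + 5).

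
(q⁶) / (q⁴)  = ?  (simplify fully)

Quotient: q²

q²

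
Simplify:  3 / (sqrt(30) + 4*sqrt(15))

Multiply numerator and denominator by -sqrt(30) + 4*sqrt(15).
Denominator becomes 210; numerator becomes -3*sqrt(30) + 12*sqrt(15).

(-sqrt(30) + 4*sqrt(15))/70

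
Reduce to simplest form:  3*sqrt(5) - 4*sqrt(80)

-13*sqrt(5)

3*sqrt(5) = 3*sqrt(5); 4*sqrt(80) = 16*sqrt(5)
Combine: (3 - 16)·sqrt(5) = -13*sqrt(5)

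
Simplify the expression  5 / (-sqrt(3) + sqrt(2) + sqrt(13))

Group as (sqrt(2) + sqrt(13)) - sqrt(3); multiply by (sqrt(2) + sqrt(13)) + sqrt(3), then rationalise the remaining surd.

(-7*sqrt(2) - sqrt(78) + 6*sqrt(3) + 4*sqrt(13))/4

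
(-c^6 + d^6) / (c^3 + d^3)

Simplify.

-c^3 + d^3

Difference of sixth powers: factor out (c^3 + d^3).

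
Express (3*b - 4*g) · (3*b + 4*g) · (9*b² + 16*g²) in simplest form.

Pair the conjugate factors: ((3*b)+(4*g))((3*b)-(4*g)) = 9*b² - 16*g², then repeat with the next factor.

81*b⁴ - 256*g⁴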